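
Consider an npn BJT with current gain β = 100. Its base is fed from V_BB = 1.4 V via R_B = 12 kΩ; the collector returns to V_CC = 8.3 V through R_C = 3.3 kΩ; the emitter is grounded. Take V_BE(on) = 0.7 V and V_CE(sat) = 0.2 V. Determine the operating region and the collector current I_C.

saturation; I_C ≈ 2.5 mA

Assume active: I_B = (1.4 − 0.7)/12 = 0.0583 mA, giving I_C = β·I_B = 5.83 mA.
But then V_CE = 8.3 − 5.83×3.3 = -10.9 V < V_CE(sat) = 0.2 V — impossible in the active region.
So the transistor is saturated. With V_CE = 0.2 V, I_C = (V_CC − 0.2)/R_C = 8.1/3.3 = 2.45 mA.
Check: β·I_B = 5.83 mA > I_C = 2.45 mA, confirming saturation.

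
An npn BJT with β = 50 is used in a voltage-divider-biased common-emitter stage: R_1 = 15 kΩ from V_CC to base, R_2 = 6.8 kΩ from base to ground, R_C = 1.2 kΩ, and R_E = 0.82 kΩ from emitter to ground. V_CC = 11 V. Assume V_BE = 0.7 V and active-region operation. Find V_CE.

Thevenize the base divider: V_Th = V_CC·R_2/(R_1+R_2) = 11×6.8/21.8 = 3.43 V, R_Th = R_1‖R_2 = 4.68 kΩ.
Base-emitter loop: V_Th = I_B·R_Th + V_BE + (β+1)I_B·R_E, so I_B = (3.43 − 0.7) / (4.68 + 51×0.82) = 0.0587 mA.
I_C = β·I_B = 50×0.0587 = 2.94 mA, and I_E = (β+1)I_B = 3 mA.
V_CE = V_CC − I_C·R_C − I_E·R_E = 11 − 2.94×1.2 − 3×0.82 = 5.02 V.
V_CE = 5.02 V > 0.2 V confirms active-region operation.

V_CE ≈ 5 V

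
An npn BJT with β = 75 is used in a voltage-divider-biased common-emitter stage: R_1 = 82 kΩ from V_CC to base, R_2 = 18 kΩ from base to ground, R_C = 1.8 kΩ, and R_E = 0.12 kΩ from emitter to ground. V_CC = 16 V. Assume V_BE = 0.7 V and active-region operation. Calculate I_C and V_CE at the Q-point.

I_C ≈ 6.8 mA, V_CE ≈ 2.8 V

Thevenize the base divider: V_Th = V_CC·R_2/(R_1+R_2) = 16×18/100 = 2.88 V, R_Th = R_1‖R_2 = 14.8 kΩ.
Base-emitter loop: V_Th = I_B·R_Th + V_BE + (β+1)I_B·R_E, so I_B = (2.88 − 0.7) / (14.8 + 76×0.12) = 0.0913 mA.
I_C = β·I_B = 75×0.0913 = 6.85 mA, and I_E = (β+1)I_B = 6.94 mA.
V_CE = V_CC − I_C·R_C − I_E·R_E = 16 − 6.85×1.8 − 6.94×0.12 = 2.84 V.
V_CE = 2.84 V > 0.2 V confirms active-region operation.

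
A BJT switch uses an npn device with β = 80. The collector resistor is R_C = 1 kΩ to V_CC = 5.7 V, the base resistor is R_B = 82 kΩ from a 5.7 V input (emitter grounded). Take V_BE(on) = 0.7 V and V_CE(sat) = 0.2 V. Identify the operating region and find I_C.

Assume active. Base-emitter loop: I_B = (V_BB − V_BE)/R_B = (5.7 − 0.7)/82 = 0.061 mA.
I_C = β·I_B = 80×0.061 = 4.88 mA.
V_CE = V_CC − I_C·R_C = 5.7 − 4.88×1 = 0.822 V > V_CE(sat), so the active-region assumption holds.

active; I_C ≈ 4.9 mA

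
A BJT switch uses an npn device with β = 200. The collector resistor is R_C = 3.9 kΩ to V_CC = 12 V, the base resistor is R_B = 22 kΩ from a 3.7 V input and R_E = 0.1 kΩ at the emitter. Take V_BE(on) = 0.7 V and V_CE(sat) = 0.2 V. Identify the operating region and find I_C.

Assume active: I_B = (3.7 − 0.7)/(22 + 201×0.1) = 0.0713 mA, I_C = β·I_B = 14.3 mA.
Then V_CE = 12 − 14.3×3.9 − 14.3×0.1 = -45 V < 0.2 V — the active assumption fails.
Re-solve with V_CE = 0.2 V. KCL at the emitter: V_E/R_E = (V_BB−0.7−V_E)/R_B + (V_CC−0.2−V_E)/R_C, giving V_E = 0.307 V.
I_C = (V_CC − 0.2 − V_E)/R_C = (11.8 − 0.307)/3.9 = 2.95 mA.
Check: I_B = (3 − 0.307)/22 = 0.122 mA, and β·I_B = 24.5 mA > I_C, confirming saturation.

saturation; I_C ≈ 2.9 mA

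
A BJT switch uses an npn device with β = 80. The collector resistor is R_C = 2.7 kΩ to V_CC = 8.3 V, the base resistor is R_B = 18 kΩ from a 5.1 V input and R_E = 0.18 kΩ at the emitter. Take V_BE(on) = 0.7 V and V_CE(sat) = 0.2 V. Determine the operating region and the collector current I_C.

saturation; I_C ≈ 2.8 mA

Assume active: I_B = (5.1 − 0.7)/(18 + 81×0.18) = 0.135 mA, I_C = β·I_B = 10.8 mA.
Then V_CE = 8.3 − 10.8×2.7 − 10.9×0.18 = -22.8 V < 0.2 V — the active assumption fails.
Re-solve with V_CE = 0.2 V. KCL at the emitter: V_E/R_E = (V_BB−0.7−V_E)/R_B + (V_CC−0.2−V_E)/R_C, giving V_E = 0.542 V.
I_C = (V_CC − 0.2 − V_E)/R_C = (8.1 − 0.542)/2.7 = 2.8 mA.
Check: I_B = (4.4 − 0.542)/18 = 0.214 mA, and β·I_B = 17.1 mA > I_C, confirming saturation.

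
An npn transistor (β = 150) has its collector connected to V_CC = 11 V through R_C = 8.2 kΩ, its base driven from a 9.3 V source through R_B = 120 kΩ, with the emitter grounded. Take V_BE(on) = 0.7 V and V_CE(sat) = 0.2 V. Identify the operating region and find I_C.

saturation; I_C ≈ 1.3 mA

Assume active: I_B = (9.3 − 0.7)/120 = 0.0717 mA, giving I_C = β·I_B = 10.8 mA.
But then V_CE = 11 − 10.8×8.2 = -77.2 V < V_CE(sat) = 0.2 V — impossible in the active region.
So the transistor is saturated. With V_CE = 0.2 V, I_C = (V_CC − 0.2)/R_C = 10.8/8.2 = 1.32 mA.
Check: β·I_B = 10.8 mA > I_C = 1.32 mA, confirming saturation.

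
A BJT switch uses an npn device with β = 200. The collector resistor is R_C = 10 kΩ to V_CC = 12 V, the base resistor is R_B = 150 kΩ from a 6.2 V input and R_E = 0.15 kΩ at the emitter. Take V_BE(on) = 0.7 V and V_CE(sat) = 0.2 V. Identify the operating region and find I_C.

Assume active: I_B = (6.2 − 0.7)/(150 + 201×0.15) = 0.0305 mA, I_C = β·I_B = 6.11 mA.
Then V_CE = 12 − 6.11×10 − 6.14×0.15 = -50 V < 0.2 V — the active assumption fails.
Re-solve with V_CE = 0.2 V. KCL at the emitter: V_E/R_E = (V_BB−0.7−V_E)/R_B + (V_CC−0.2−V_E)/R_C, giving V_E = 0.18 V.
I_C = (V_CC − 0.2 − V_E)/R_C = (11.8 − 0.18)/10 = 1.16 mA.
Check: I_B = (5.5 − 0.18)/150 = 0.0355 mA, and β·I_B = 7.09 mA > I_C, confirming saturation.

saturation; I_C ≈ 1.2 mA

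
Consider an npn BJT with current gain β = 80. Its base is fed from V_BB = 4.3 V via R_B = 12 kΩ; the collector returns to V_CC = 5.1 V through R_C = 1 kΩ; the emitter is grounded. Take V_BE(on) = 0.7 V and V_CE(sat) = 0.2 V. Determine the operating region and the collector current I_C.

saturation; I_C ≈ 4.9 mA

Assume active: I_B = (4.3 − 0.7)/12 = 0.3 mA, giving I_C = β·I_B = 24 mA.
But then V_CE = 5.1 − 24×1 = -18.9 V < V_CE(sat) = 0.2 V — impossible in the active region.
So the transistor is saturated. With V_CE = 0.2 V, I_C = (V_CC − 0.2)/R_C = 4.9/1 = 4.9 mA.
Check: β·I_B = 24 mA > I_C = 4.9 mA, confirming saturation.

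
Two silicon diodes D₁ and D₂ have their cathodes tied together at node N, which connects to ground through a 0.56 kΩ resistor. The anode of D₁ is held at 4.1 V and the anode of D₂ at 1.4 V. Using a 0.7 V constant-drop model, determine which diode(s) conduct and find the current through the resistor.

Assume both conduct. Then node N would need to be at both 4.1−0.7 = 3.4 V and 1.4−0.7 = 0.7 V, which is impossible.
Assume only D₁ conducts: V_N = 4.1 − 0.7 = 3.4 V, so I_R = 3.4/0.56 = 6.07 mA.
Check D₂: its anode-to-cathode voltage is 1.4 − 3.4 = -2 V < 0.7 V, so it is off. The assumption is consistent.

Only D₁ conducts; I_R ≈ 6.1 mA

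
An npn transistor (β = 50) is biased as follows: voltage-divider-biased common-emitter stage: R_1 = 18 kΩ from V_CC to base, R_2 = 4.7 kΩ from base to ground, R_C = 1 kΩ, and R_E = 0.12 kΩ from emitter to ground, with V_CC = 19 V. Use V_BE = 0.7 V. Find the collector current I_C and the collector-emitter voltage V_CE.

Thevenize the base divider: V_Th = V_CC·R_2/(R_1+R_2) = 19×4.7/22.7 = 3.93 V, R_Th = R_1‖R_2 = 3.73 kΩ.
Base-emitter loop: V_Th = I_B·R_Th + V_BE + (β+1)I_B·R_E, so I_B = (3.93 − 0.7) / (3.73 + 51×0.12) = 0.328 mA.
I_C = β·I_B = 50×0.328 = 16.4 mA, and I_E = (β+1)I_B = 16.7 mA.
V_CE = V_CC − I_C·R_C − I_E·R_E = 19 − 16.4×1 − 16.7×0.12 = 0.569 V.
V_CE = 0.569 V > 0.2 V confirms active-region operation.

I_C ≈ 16 mA, V_CE ≈ 0.57 V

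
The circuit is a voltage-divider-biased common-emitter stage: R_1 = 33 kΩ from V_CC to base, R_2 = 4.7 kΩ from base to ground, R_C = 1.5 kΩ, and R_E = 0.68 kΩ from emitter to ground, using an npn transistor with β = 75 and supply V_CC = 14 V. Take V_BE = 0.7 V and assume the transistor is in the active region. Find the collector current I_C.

Thevenize the base divider: V_Th = V_CC·R_2/(R_1+R_2) = 14×4.7/37.7 = 1.75 V, R_Th = R_1‖R_2 = 4.11 kΩ.
Base-emitter loop: V_Th = I_B·R_Th + V_BE + (β+1)I_B·R_E, so I_B = (1.75 − 0.7) / (4.11 + 76×0.68) = 0.0187 mA.
I_C = β·I_B = 75×0.0187 = 1.41 mA, and I_E = (β+1)I_B = 1.42 mA.
V_CE = V_CC − I_C·R_C − I_E·R_E = 14 − 1.41×1.5 − 1.42×0.68 = 10.9 V.
V_CE = 10.9 V > 0.2 V confirms active-region operation.

I_C ≈ 1.4 mA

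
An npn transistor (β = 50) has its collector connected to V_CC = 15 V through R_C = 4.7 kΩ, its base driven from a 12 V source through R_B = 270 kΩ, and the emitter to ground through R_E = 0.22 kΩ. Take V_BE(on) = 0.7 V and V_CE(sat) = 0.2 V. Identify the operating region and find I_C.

Assume active. Base-emitter loop: I_B = (V_BB − V_BE)/(R_B + (β+1)R_E) = (12 − 0.7)/(270 + 51×0.22) = 0.0402 mA.
I_C = β·I_B = 50×0.0402 = 2.01 mA.
V_CE = V_CC − I_C·R_C − I_E·R_E = 15 − 2.01×4.7 − 2.05×0.22 = 5.11 V > V_CE(sat), so the active-region assumption holds.

active; I_C ≈ 2 mA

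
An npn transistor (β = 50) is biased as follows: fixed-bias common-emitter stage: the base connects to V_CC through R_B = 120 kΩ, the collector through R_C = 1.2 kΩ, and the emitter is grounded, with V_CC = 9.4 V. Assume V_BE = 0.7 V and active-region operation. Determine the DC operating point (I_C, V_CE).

Base loop: V_CC = I_B·R_B + V_BE, so I_B = (9.4 − 0.7)/120 kΩ = 0.0725 mA.
In the active region I_C = β·I_B = 50 × 0.0725 = 3.63 mA.
Collector loop: V_CE = V_CC − I_C·R_C = 9.4 − 3.63×1.2 = 5.05 V.
Since V_CE = 5.05 V > V_CE(sat) ≈ 0.2 V, the transistor is in the active region as assumed.

I_C ≈ 3.6 mA, V_CE ≈ 5 V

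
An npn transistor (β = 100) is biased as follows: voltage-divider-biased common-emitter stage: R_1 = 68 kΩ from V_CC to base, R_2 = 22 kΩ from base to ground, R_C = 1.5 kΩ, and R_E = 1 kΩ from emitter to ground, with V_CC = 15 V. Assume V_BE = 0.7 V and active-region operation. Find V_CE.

Thevenize the base divider: V_Th = V_CC·R_2/(R_1+R_2) = 15×22/90 = 3.67 V, R_Th = R_1‖R_2 = 16.6 kΩ.
Base-emitter loop: V_Th = I_B·R_Th + V_BE + (β+1)I_B·R_E, so I_B = (3.67 − 0.7) / (16.6 + 101×1) = 0.0252 mA.
I_C = β·I_B = 100×0.0252 = 2.52 mA, and I_E = (β+1)I_B = 2.55 mA.
V_CE = V_CC − I_C·R_C − I_E·R_E = 15 − 2.52×1.5 − 2.55×1 = 8.67 V.
V_CE = 8.67 V > 0.2 V confirms active-region operation.

V_CE ≈ 8.7 V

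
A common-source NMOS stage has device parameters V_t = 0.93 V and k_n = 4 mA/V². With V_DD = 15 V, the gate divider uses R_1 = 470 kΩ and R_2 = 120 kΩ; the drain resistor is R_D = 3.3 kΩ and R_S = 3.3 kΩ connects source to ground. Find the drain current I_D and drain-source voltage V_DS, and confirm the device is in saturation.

V_G = V_DD·R_2/(R_1+R_2) = 15×120/590 = 3.05 V.
Assume saturation: I_D = (k_n/2)(V_GS − V_t)² with V_GS = V_G − I_D·R_S = 3.05 − 3.3·I_D.
Substituting gives 21.8·I_D² − 29·I_D + 9 = 0, with roots I_D = 0.492 or 0.839 mA.
The root I_D = 0.839 mA gives V_GS = 0.282 V ≤ V_t, so take I_D = 0.492 mA.
Then V_GS = 1.43 V and V_DS = V_DD − I_D(R_D+R_S) = 15 − 0.492×6.6 = 11.8 V.
Saturation requires V_DS ≥ V_GS − V_t = 0.496 V; 11.8 ≥ 0.496 ✓.

I_D ≈ 0.49 mA, V_DS ≈ 12 V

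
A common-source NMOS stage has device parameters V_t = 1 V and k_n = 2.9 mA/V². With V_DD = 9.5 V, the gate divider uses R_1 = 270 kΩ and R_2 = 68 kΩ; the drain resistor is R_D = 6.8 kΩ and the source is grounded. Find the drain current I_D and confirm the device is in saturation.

I_D ≈ 1.2 mA

V_G = V_DD·R_2/(R_1+R_2) = 9.5×68/338 = 1.91 V. With the source grounded, V_GS = V_G = 1.91 V.
Assume saturation: I_D = (k_n/2)(V_GS − V_t)² = (2.9/2)×(1.91 − 1)² = 1.45×0.911² = 1.2 mA.
V_DS = V_DD − I_D·R_D = 9.5 − 1.2×6.8 = 1.31 V.
Saturation requires V_DS ≥ V_GS − V_t = 0.911 V; 1.31 ≥ 0.911 ✓.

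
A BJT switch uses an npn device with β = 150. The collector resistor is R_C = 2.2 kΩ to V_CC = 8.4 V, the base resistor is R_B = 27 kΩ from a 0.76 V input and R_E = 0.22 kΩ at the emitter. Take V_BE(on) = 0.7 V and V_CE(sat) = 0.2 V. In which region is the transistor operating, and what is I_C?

Assume active. Base-emitter loop: I_B = (V_BB − V_BE)/(R_B + (β+1)R_E) = (0.76 − 0.7)/(27 + 151×0.22) = 0.000996 mA.
I_C = β·I_B = 150×0.000996 = 0.149 mA.
V_CE = V_CC − I_C·R_C − I_E·R_E = 8.4 − 0.149×2.2 − 0.15×0.22 = 8.04 V > V_CE(sat), so the active-region assumption holds.

active; I_C ≈ 0.15 mA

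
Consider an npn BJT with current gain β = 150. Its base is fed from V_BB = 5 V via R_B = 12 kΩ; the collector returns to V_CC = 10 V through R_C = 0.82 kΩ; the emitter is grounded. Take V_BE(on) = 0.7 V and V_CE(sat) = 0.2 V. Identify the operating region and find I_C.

saturation; I_C ≈ 12 mA

Assume active: I_B = (5 − 0.7)/12 = 0.358 mA, giving I_C = β·I_B = 53.8 mA.
But then V_CE = 10 − 53.8×0.82 = -34.1 V < V_CE(sat) = 0.2 V — impossible in the active region.
So the transistor is saturated. With V_CE = 0.2 V, I_C = (V_CC − 0.2)/R_C = 9.8/0.82 = 12 mA.
Check: β·I_B = 53.8 mA > I_C = 12 mA, confirming saturation.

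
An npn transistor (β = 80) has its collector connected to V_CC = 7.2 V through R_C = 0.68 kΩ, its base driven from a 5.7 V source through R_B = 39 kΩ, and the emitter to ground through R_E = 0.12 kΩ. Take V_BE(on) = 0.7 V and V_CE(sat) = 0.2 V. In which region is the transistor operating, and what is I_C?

Assume active. Base-emitter loop: I_B = (V_BB − V_BE)/(R_B + (β+1)R_E) = (5.7 − 0.7)/(39 + 81×0.12) = 0.103 mA.
I_C = β·I_B = 80×0.103 = 8.21 mA.
V_CE = V_CC − I_C·R_C − I_E·R_E = 7.2 − 8.21×0.68 − 8.31×0.12 = 0.62 V > V_CE(sat), so the active-region assumption holds.

active; I_C ≈ 8.2 mA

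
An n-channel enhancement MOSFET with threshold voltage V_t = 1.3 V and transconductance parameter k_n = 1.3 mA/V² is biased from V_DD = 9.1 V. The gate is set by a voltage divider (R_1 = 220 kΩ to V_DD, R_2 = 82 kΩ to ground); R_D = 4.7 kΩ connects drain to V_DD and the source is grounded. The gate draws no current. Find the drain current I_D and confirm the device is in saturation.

V_G = V_DD·R_2/(R_1+R_2) = 9.1×82/302 = 2.47 V. With the source grounded, V_GS = V_G = 2.47 V.
Assume saturation: I_D = (k_n/2)(V_GS − V_t)² = (1.3/2)×(2.47 − 1.3)² = 0.65×1.17² = 0.891 mA.
V_DS = V_DD − I_D·R_D = 9.1 − 0.891×4.7 = 4.91 V.
Saturation requires V_DS ≥ V_GS − V_t = 1.17 V; 4.91 ≥ 1.17 ✓.

I_D ≈ 0.89 mA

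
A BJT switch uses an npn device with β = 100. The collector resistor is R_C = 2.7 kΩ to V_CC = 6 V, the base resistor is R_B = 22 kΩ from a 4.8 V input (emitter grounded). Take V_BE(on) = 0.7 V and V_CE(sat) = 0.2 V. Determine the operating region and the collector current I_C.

Assume active: I_B = (4.8 − 0.7)/22 = 0.186 mA, giving I_C = β·I_B = 18.6 mA.
But then V_CE = 6 − 18.6×2.7 = -44.3 V < V_CE(sat) = 0.2 V — impossible in the active region.
So the transistor is saturated. With V_CE = 0.2 V, I_C = (V_CC − 0.2)/R_C = 5.8/2.7 = 2.15 mA.
Check: β·I_B = 18.6 mA > I_C = 2.15 mA, confirming saturation.

saturation; I_C ≈ 2.1 mA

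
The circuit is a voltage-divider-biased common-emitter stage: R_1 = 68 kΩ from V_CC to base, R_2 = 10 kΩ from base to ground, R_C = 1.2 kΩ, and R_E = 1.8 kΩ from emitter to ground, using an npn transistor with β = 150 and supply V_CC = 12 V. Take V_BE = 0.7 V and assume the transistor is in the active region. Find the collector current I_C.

Thevenize the base divider: V_Th = V_CC·R_2/(R_1+R_2) = 12×10/78 = 1.54 V, R_Th = R_1‖R_2 = 8.72 kΩ.
Base-emitter loop: V_Th = I_B·R_Th + V_BE + (β+1)I_B·R_E, so I_B = (1.54 − 0.7) / (8.72 + 151×1.8) = 0.00299 mA.
I_C = β·I_B = 150×0.00299 = 0.448 mA, and I_E = (β+1)I_B = 0.451 mA.
V_CE = V_CC − I_C·R_C − I_E·R_E = 12 − 0.448×1.2 − 0.451×1.8 = 10.6 V.
V_CE = 10.6 V > 0.2 V confirms active-region operation.

I_C ≈ 0.45 mA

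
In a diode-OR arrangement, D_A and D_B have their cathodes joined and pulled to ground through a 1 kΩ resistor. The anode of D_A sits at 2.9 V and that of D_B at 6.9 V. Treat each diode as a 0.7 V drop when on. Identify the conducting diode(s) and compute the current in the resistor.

Assume both conduct. Then node N would need to be at both 2.9−0.7 = 2.2 V and 6.9−0.7 = 6.2 V, which is impossible.
Assume only D_B conducts: V_N = 6.9 − 0.7 = 6.2 V, so I_R = 6.2/1 = 6.2 mA.
Check D_A: its anode-to-cathode voltage is 2.9 − 6.2 = -3.3 V < 0.7 V, so it is off. The assumption is consistent.

Only D_B conducts; I_R ≈ 6.2 mA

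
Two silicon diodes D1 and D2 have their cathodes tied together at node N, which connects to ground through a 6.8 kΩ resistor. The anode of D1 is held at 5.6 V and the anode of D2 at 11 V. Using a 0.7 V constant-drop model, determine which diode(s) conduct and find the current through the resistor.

Assume both conduct. Then node N would need to be at both 5.6−0.7 = 4.9 V and 11−0.7 = 10.3 V, which is impossible.
Assume only D2 conducts: V_N = 11 − 0.7 = 10.3 V, so I_R = 10.3/6.8 = 1.51 mA.
Check D1: its anode-to-cathode voltage is 5.6 − 10.3 = -4.7 V < 0.7 V, so it is off. The assumption is consistent.

Only D2 conducts; I_R ≈ 1.5 mA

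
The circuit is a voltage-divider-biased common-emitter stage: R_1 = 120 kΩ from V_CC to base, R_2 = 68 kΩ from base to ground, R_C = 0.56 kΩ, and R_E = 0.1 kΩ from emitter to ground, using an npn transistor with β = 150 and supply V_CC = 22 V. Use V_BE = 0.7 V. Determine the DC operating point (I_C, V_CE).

I_C ≈ 19 mA, V_CE ≈ 9.7 V

Thevenize the base divider: V_Th = V_CC·R_2/(R_1+R_2) = 22×68/188 = 7.96 V, R_Th = R_1‖R_2 = 43.4 kΩ.
Base-emitter loop: V_Th = I_B·R_Th + V_BE + (β+1)I_B·R_E, so I_B = (7.96 − 0.7) / (43.4 + 151×0.1) = 0.124 mA.
I_C = β·I_B = 150×0.124 = 18.6 mA, and I_E = (β+1)I_B = 18.7 mA.
V_CE = V_CC − I_C·R_C − I_E·R_E = 22 − 18.6×0.56 − 18.7×0.1 = 9.71 V.
V_CE = 9.71 V > 0.2 V confirms active-region operation.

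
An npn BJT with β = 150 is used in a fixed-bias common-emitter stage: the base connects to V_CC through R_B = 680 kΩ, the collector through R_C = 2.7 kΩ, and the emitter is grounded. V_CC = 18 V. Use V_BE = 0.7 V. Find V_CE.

Base loop: V_CC = I_B·R_B + V_BE, so I_B = (18 − 0.7)/680 kΩ = 0.0254 mA.
In the active region I_C = β·I_B = 150 × 0.0254 = 3.82 mA.
Collector loop: V_CE = V_CC − I_C·R_C = 18 − 3.82×2.7 = 7.7 V.
Since V_CE = 7.7 V > V_CE(sat) ≈ 0.2 V, the transistor is in the active region as assumed.

V_CE ≈ 7.7 V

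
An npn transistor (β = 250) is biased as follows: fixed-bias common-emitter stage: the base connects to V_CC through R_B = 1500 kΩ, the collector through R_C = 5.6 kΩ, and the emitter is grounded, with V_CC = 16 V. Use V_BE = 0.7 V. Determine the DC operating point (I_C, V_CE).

Base loop: V_CC = I_B·R_B + V_BE, so I_B = (16 − 0.7)/1500 kΩ = 0.0102 mA.
In the active region I_C = β·I_B = 250 × 0.0102 = 2.55 mA.
Collector loop: V_CE = V_CC − I_C·R_C = 16 − 2.55×5.6 = 1.72 V.
Since V_CE = 1.72 V > V_CE(sat) ≈ 0.2 V, the transistor is in the active region as assumed.

I_C ≈ 2.6 mA, V_CE ≈ 1.7 V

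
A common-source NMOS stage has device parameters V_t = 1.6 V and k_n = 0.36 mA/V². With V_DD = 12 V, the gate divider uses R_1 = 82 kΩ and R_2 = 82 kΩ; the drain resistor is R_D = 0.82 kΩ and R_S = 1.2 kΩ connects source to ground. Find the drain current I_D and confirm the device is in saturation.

I_D ≈ 1.4 mA

V_G = V_DD·R_2/(R_1+R_2) = 12×82/164 = 6 V.
Assume saturation: I_D = (k_n/2)(V_GS − V_t)² with V_GS = V_G − I_D·R_S = 6 − 1.2·I_D.
Substituting gives 0.259·I_D² − 2.9·I_D + 3.48 = 0, with roots I_D = 1.37 or 9.82 mA.
The root I_D = 9.82 mA gives V_GS = -5.79 V ≤ V_t, so take I_D = 1.37 mA.
Then V_GS = 4.36 V and V_DS = V_DD − I_D(R_D+R_S) = 12 − 1.37×2.02 = 9.24 V.
Saturation requires V_DS ≥ V_GS − V_t = 2.76 V; 9.24 ≥ 2.76 ✓.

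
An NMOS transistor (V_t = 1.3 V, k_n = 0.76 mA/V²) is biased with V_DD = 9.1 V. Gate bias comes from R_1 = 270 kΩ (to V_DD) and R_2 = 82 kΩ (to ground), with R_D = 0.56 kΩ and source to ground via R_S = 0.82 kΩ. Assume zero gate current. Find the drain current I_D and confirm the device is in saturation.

I_D ≈ 0.17 mA

V_G = V_DD·R_2/(R_1+R_2) = 9.1×82/352 = 2.12 V.
Assume saturation: I_D = (k_n/2)(V_GS − V_t)² with V_GS = V_G − I_D·R_S = 2.12 − 0.82·I_D.
Substituting gives 0.256·I_D² − 1.51·I_D + 0.255 = 0, with roots I_D = 0.174 or 5.74 mA.
The root I_D = 5.74 mA gives V_GS = -2.59 V ≤ V_t, so take I_D = 0.174 mA.
Then V_GS = 1.98 V and V_DS = V_DD − I_D(R_D+R_S) = 9.1 − 0.174×1.38 = 8.86 V.
Saturation requires V_DS ≥ V_GS − V_t = 0.677 V; 8.86 ≥ 0.677 ✓.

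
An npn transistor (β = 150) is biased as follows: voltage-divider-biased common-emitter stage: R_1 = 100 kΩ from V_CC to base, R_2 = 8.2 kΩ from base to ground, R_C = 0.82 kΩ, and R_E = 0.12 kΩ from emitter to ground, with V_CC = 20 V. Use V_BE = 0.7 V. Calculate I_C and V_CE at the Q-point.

Thevenize the base divider: V_Th = V_CC·R_2/(R_1+R_2) = 20×8.2/108 = 1.52 V, R_Th = R_1‖R_2 = 7.58 kΩ.
Base-emitter loop: V_Th = I_B·R_Th + V_BE + (β+1)I_B·R_E, so I_B = (1.52 − 0.7) / (7.58 + 151×0.12) = 0.0317 mA.
I_C = β·I_B = 150×0.0317 = 4.76 mA, and I_E = (β+1)I_B = 4.79 mA.
V_CE = V_CC − I_C·R_C − I_E·R_E = 20 − 4.76×0.82 − 4.79×0.12 = 15.5 V.
V_CE = 15.5 V > 0.2 V confirms active-region operation.

I_C ≈ 4.8 mA, V_CE ≈ 16 V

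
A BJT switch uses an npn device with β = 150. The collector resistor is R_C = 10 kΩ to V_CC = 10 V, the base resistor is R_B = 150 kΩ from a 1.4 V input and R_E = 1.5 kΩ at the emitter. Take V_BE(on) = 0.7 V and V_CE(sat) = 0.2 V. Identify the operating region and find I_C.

Assume active. Base-emitter loop: I_B = (V_BB − V_BE)/(R_B + (β+1)R_E) = (1.4 − 0.7)/(150 + 151×1.5) = 0.00186 mA.
I_C = β·I_B = 150×0.00186 = 0.279 mA.
V_CE = V_CC − I_C·R_C − I_E·R_E = 10 − 0.279×10 − 0.281×1.5 = 6.79 V > V_CE(sat), so the active-region assumption holds.

active; I_C ≈ 0.28 mA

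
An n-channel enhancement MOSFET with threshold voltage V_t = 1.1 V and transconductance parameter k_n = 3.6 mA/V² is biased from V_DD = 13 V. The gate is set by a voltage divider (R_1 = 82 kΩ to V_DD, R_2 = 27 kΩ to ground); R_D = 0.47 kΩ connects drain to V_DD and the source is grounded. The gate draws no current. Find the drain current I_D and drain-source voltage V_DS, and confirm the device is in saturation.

V_G = V_DD·R_2/(R_1+R_2) = 13×27/109 = 3.22 V. With the source grounded, V_GS = V_G = 3.22 V.
Assume saturation: I_D = (k_n/2)(V_GS − V_t)² = (3.6/2)×(3.22 − 1.1)² = 1.8×2.12² = 8.09 mA.
V_DS = V_DD − I_D·R_D = 13 − 8.09×0.47 = 9.2 V.
Saturation requires V_DS ≥ V_GS − V_t = 2.12 V; 9.2 ≥ 2.12 ✓.

I_D ≈ 8.1 mA, V_DS ≈ 9.2 V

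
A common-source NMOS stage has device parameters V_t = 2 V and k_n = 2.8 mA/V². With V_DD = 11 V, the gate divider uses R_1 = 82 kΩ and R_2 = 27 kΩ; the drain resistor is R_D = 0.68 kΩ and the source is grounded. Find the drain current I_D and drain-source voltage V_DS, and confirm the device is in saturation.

V_G = V_DD·R_2/(R_1+R_2) = 11×27/109 = 2.72 V. With the source grounded, V_GS = V_G = 2.72 V.
Assume saturation: I_D = (k_n/2)(V_GS − V_t)² = (2.8/2)×(2.72 − 2)² = 1.4×0.725² = 0.735 mA.
V_DS = V_DD − I_D·R_D = 11 − 0.735×0.68 = 10.5 V.
Saturation requires V_DS ≥ V_GS − V_t = 0.725 V; 10.5 ≥ 0.725 ✓.

I_D ≈ 0.74 mA, V_DS ≈ 10 V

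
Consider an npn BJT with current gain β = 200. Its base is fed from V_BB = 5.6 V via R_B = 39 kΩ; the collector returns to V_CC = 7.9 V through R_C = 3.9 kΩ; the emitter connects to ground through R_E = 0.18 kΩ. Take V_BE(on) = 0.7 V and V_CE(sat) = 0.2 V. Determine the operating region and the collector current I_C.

saturation; I_C ≈ 1.9 mA

Assume active: I_B = (5.6 − 0.7)/(39 + 201×0.18) = 0.0652 mA, I_C = β·I_B = 13 mA.
Then V_CE = 7.9 − 13×3.9 − 13.1×0.18 = -45.3 V < 0.2 V — the active assumption fails.
Re-solve with V_CE = 0.2 V. KCL at the emitter: V_E/R_E = (V_BB−0.7−V_E)/R_B + (V_CC−0.2−V_E)/R_C, giving V_E = 0.36 V.
I_C = (V_CC − 0.2 − V_E)/R_C = (7.7 − 0.36)/3.9 = 1.88 mA.
Check: I_B = (4.9 − 0.36)/39 = 0.116 mA, and β·I_B = 23.3 mA > I_C, confirming saturation.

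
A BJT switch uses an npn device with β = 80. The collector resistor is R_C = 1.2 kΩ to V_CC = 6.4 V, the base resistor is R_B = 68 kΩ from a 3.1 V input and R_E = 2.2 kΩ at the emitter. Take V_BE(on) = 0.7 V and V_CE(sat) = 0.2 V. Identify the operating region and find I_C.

Assume active. Base-emitter loop: I_B = (V_BB − V_BE)/(R_B + (β+1)R_E) = (3.1 − 0.7)/(68 + 81×2.2) = 0.00975 mA.
I_C = β·I_B = 80×0.00975 = 0.78 mA.
V_CE = V_CC − I_C·R_C − I_E·R_E = 6.4 − 0.78×1.2 − 0.79×2.2 = 3.73 V > V_CE(sat), so the active-region assumption holds.

active; I_C ≈ 0.78 mA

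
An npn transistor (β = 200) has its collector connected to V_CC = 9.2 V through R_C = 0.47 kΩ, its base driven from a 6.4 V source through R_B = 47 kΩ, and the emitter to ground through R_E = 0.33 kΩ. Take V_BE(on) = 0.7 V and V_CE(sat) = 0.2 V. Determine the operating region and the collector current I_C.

Assume active. Base-emitter loop: I_B = (V_BB − V_BE)/(R_B + (β+1)R_E) = (6.4 − 0.7)/(47 + 201×0.33) = 0.0503 mA.
I_C = β·I_B = 200×0.0503 = 10.1 mA.
V_CE = V_CC − I_C·R_C − I_E·R_E = 9.2 − 10.1×0.47 − 10.1×0.33 = 1.14 V > V_CE(sat), so the active-region assumption holds.

active; I_C ≈ 10 mA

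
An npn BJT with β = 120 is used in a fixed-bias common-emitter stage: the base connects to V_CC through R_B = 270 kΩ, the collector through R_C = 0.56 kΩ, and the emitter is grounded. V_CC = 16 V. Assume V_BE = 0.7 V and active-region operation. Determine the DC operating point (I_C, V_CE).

Base loop: V_CC = I_B·R_B + V_BE, so I_B = (16 − 0.7)/270 kΩ = 0.0567 mA.
In the active region I_C = β·I_B = 120 × 0.0567 = 6.8 mA.
Collector loop: V_CE = V_CC − I_C·R_C = 16 − 6.8×0.56 = 12.2 V.
Since V_CE = 12.2 V > V_CE(sat) ≈ 0.2 V, the transistor is in the active region as assumed.

I_C ≈ 6.8 mA, V_CE ≈ 12 V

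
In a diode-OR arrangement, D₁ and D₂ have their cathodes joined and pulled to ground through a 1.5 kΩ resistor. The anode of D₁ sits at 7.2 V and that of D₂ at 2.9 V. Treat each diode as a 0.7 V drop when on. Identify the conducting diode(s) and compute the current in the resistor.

Assume both conduct. Then node N would need to be at both 7.2−0.7 = 6.5 V and 2.9−0.7 = 2.2 V, which is impossible.
Assume only D₁ conducts: V_N = 7.2 − 0.7 = 6.5 V, so I_R = 6.5/1.5 = 4.33 mA.
Check D₂: its anode-to-cathode voltage is 2.9 − 6.5 = -3.6 V < 0.7 V, so it is off. The assumption is consistent.

Only D₁ conducts; I_R ≈ 4.3 mA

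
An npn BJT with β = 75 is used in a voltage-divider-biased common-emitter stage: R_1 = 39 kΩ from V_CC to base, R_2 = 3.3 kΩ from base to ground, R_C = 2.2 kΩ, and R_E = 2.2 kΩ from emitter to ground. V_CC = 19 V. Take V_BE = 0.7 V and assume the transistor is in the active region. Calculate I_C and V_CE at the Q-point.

Thevenize the base divider: V_Th = V_CC·R_2/(R_1+R_2) = 19×3.3/42.3 = 1.48 V, R_Th = R_1‖R_2 = 3.04 kΩ.
Base-emitter loop: V_Th = I_B·R_Th + V_BE + (β+1)I_B·R_E, so I_B = (1.48 − 0.7) / (3.04 + 76×2.2) = 0.0046 mA.
I_C = β·I_B = 75×0.0046 = 0.345 mA, and I_E = (β+1)I_B = 0.349 mA.
V_CE = V_CC − I_C·R_C − I_E·R_E = 19 − 0.345×2.2 − 0.349×2.2 = 17.5 V.
V_CE = 17.5 V > 0.2 V confirms active-region operation.

I_C ≈ 0.34 mA, V_CE ≈ 17 V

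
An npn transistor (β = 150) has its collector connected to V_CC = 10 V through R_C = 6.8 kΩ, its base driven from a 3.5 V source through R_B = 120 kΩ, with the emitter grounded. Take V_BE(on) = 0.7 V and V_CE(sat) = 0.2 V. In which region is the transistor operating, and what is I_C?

Assume active: I_B = (3.5 − 0.7)/120 = 0.0233 mA, giving I_C = β·I_B = 3.5 mA.
But then V_CE = 10 − 3.5×6.8 = -13.8 V < V_CE(sat) = 0.2 V — impossible in the active region.
So the transistor is saturated. With V_CE = 0.2 V, I_C = (V_CC − 0.2)/R_C = 9.8/6.8 = 1.44 mA.
Check: β·I_B = 3.5 mA > I_C = 1.44 mA, confirming saturation.

saturation; I_C ≈ 1.4 mA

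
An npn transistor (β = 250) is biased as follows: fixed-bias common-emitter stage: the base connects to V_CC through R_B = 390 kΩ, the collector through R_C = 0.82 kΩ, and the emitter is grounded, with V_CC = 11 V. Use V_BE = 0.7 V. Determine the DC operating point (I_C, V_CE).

Base loop: V_CC = I_B·R_B + V_BE, so I_B = (11 − 0.7)/390 kΩ = 0.0264 mA.
In the active region I_C = β·I_B = 250 × 0.0264 = 6.6 mA.
Collector loop: V_CE = V_CC − I_C·R_C = 11 − 6.6×0.82 = 5.59 V.
Since V_CE = 5.59 V > V_CE(sat) ≈ 0.2 V, the transistor is in the active region as assumed.

I_C ≈ 6.6 mA, V_CE ≈ 5.6 V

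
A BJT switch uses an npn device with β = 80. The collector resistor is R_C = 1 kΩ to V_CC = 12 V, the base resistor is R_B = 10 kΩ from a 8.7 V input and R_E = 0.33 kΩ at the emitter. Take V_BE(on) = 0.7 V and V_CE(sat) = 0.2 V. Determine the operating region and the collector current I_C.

Assume active: I_B = (8.7 − 0.7)/(10 + 81×0.33) = 0.218 mA, I_C = β·I_B = 17.4 mA.
Then V_CE = 12 − 17.4×1 − 17.6×0.33 = -11.2 V < 0.2 V — the active assumption fails.
Re-solve with V_CE = 0.2 V. KCL at the emitter: V_E/R_E = (V_BB−0.7−V_E)/R_B + (V_CC−0.2−V_E)/R_C, giving V_E = 3.05 V.
I_C = (V_CC − 0.2 − V_E)/R_C = (11.8 − 3.05)/1 = 8.75 mA.
Check: I_B = (8 − 3.05)/10 = 0.495 mA, and β·I_B = 39.6 mA > I_C, confirming saturation.

saturation; I_C ≈ 8.7 mA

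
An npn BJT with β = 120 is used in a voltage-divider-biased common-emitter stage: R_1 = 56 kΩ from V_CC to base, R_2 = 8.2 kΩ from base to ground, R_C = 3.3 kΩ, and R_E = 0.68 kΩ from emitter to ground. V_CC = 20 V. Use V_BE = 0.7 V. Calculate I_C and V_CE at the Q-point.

Thevenize the base divider: V_Th = V_CC·R_2/(R_1+R_2) = 20×8.2/64.2 = 2.55 V, R_Th = R_1‖R_2 = 7.15 kΩ.
Base-emitter loop: V_Th = I_B·R_Th + V_BE + (β+1)I_B·R_E, so I_B = (2.55 − 0.7) / (7.15 + 121×0.68) = 0.0207 mA.
I_C = β·I_B = 120×0.0207 = 2.49 mA, and I_E = (β+1)I_B = 2.51 mA.
V_CE = V_CC − I_C·R_C − I_E·R_E = 20 − 2.49×3.3 − 2.51×0.68 = 10.1 V.
V_CE = 10.1 V > 0.2 V confirms active-region operation.

I_C ≈ 2.5 mA, V_CE ≈ 10 V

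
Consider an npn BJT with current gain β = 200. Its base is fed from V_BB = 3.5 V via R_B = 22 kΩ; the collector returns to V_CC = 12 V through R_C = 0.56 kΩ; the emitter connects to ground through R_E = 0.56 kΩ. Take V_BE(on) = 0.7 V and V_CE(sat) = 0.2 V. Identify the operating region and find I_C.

active; I_C ≈ 4.2 mA

Assume active. Base-emitter loop: I_B = (V_BB − V_BE)/(R_B + (β+1)R_E) = (3.5 − 0.7)/(22 + 201×0.56) = 0.0208 mA.
I_C = β·I_B = 200×0.0208 = 4.16 mA.
V_CE = V_CC − I_C·R_C − I_E·R_E = 12 − 4.16×0.56 − 4.18×0.56 = 7.33 V > V_CE(sat), so the active-region assumption holds.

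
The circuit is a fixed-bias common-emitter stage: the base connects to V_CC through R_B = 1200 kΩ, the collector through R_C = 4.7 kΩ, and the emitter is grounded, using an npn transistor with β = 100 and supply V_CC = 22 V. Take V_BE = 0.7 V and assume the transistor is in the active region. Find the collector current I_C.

Base loop: V_CC = I_B·R_B + V_BE, so I_B = (22 − 0.7)/1200 kΩ = 0.0178 mA.
In the active region I_C = β·I_B = 100 × 0.0178 = 1.78 mA.
Collector loop: V_CE = V_CC − I_C·R_C = 22 − 1.78×4.7 = 13.7 V.
Since V_CE = 13.7 V > V_CE(sat) ≈ 0.2 V, the transistor is in the active region as assumed.

I_C ≈ 1.8 mA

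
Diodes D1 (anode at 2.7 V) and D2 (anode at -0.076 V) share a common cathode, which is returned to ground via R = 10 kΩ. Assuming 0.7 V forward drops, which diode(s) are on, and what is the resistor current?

Assume both conduct. Then node N would need to be at both 2.7−0.7 = 2 V and -0.076−0.7 = -0.776 V, which is impossible.
Assume only D1 conducts: V_N = 2.7 − 0.7 = 2 V, so I_R = 2/10 = 0.2 mA.
Check D2: its anode-to-cathode voltage is -0.076 − 2 = -2.08 V < 0.7 V, so it is off. The assumption is consistent.

Only D1 conducts; I_R ≈ 0.2 mA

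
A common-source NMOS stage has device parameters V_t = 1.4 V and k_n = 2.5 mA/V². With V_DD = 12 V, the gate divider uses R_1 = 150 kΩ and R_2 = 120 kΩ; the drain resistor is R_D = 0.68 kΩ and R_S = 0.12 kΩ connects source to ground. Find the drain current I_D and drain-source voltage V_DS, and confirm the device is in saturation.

I_D ≈ 9.6 mA, V_DS ≈ 4.3 V

V_G = V_DD·R_2/(R_1+R_2) = 12×120/270 = 5.33 V.
Assume saturation: I_D = (k_n/2)(V_GS − V_t)² with V_GS = V_G − I_D·R_S = 5.33 − 0.12·I_D.
Substituting gives 0.018·I_D² − 2.18·I_D + 19.3 = 0, with roots I_D = 9.64 or 111 mA.
The root I_D = 111 mA gives V_GS = -8.04 V ≤ V_t, so take I_D = 9.64 mA.
Then V_GS = 4.18 V and V_DS = V_DD − I_D(R_D+R_S) = 12 − 9.64×0.8 = 4.29 V.
Saturation requires V_DS ≥ V_GS − V_t = 2.78 V; 4.29 ≥ 2.78 ✓.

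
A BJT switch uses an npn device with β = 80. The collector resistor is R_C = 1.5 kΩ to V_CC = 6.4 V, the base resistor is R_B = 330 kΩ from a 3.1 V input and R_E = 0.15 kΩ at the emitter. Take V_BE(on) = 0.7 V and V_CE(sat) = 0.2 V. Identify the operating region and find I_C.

Assume active. Base-emitter loop: I_B = (V_BB − V_BE)/(R_B + (β+1)R_E) = (3.1 − 0.7)/(330 + 81×0.15) = 0.00701 mA.
I_C = β·I_B = 80×0.00701 = 0.561 mA.
V_CE = V_CC − I_C·R_C − I_E·R_E = 6.4 − 0.561×1.5 − 0.568×0.15 = 5.47 V > V_CE(sat), so the active-region assumption holds.

active; I_C ≈ 0.56 mA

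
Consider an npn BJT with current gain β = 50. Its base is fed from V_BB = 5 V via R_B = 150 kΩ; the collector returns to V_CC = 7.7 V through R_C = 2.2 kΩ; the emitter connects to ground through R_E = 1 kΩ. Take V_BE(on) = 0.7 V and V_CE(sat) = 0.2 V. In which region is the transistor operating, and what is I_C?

Assume active. Base-emitter loop: I_B = (V_BB − V_BE)/(R_B + (β+1)R_E) = (5 − 0.7)/(150 + 51×1) = 0.0214 mA.
I_C = β·I_B = 50×0.0214 = 1.07 mA.
V_CE = V_CC − I_C·R_C − I_E·R_E = 7.7 − 1.07×2.2 − 1.09×1 = 4.26 V > V_CE(sat), so the active-region assumption holds.

active; I_C ≈ 1.1 mA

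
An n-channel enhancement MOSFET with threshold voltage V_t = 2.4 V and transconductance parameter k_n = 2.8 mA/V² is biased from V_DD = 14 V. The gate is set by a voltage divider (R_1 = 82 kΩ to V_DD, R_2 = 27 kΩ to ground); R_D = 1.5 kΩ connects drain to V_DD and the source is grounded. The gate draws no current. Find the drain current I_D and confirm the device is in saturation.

V_G = V_DD·R_2/(R_1+R_2) = 14×27/109 = 3.47 V. With the source grounded, V_GS = V_G = 3.47 V.
Assume saturation: I_D = (k_n/2)(V_GS − V_t)² = (2.8/2)×(3.47 − 2.4)² = 1.4×1.07² = 1.6 mA.
V_DS = V_DD − I_D·R_D = 14 − 1.6×1.5 = 11.6 V.
Saturation requires V_DS ≥ V_GS − V_t = 1.07 V; 11.6 ≥ 1.07 ✓.

I_D ≈ 1.6 mA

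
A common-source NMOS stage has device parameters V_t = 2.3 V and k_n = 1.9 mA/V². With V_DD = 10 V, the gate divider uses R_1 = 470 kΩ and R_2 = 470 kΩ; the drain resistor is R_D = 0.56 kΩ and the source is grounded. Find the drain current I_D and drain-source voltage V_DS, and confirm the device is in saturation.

I_D ≈ 6.9 mA, V_DS ≈ 6.1 V

V_G = V_DD·R_2/(R_1+R_2) = 10×470/940 = 5 V. With the source grounded, V_GS = V_G = 5 V.
Assume saturation: I_D = (k_n/2)(V_GS − V_t)² = (1.9/2)×(5 − 2.3)² = 0.95×2.7² = 6.93 mA.
V_DS = V_DD − I_D·R_D = 10 − 6.93×0.56 = 6.12 V.
Saturation requires V_DS ≥ V_GS − V_t = 2.7 V; 6.12 ≥ 2.7 ✓.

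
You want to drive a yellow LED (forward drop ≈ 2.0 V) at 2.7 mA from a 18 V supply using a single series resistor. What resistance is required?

R ≈ 5.9 kΩ

The resistor drops V_S − V_D = 18 − 2.0 = 16 V at 2.7 mA.
R = 16 V / 2.7 mA = 5.93 kΩ.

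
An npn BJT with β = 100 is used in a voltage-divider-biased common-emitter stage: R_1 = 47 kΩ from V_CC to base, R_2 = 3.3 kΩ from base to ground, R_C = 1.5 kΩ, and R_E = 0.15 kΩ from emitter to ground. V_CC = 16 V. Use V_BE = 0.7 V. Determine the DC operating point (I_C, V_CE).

I_C ≈ 1.9 mA, V_CE ≈ 13 V

Thevenize the base divider: V_Th = V_CC·R_2/(R_1+R_2) = 16×3.3/50.3 = 1.05 V, R_Th = R_1‖R_2 = 3.08 kΩ.
Base-emitter loop: V_Th = I_B·R_Th + V_BE + (β+1)I_B·R_E, so I_B = (1.05 − 0.7) / (3.08 + 101×0.15) = 0.0192 mA.
I_C = β·I_B = 100×0.0192 = 1.92 mA, and I_E = (β+1)I_B = 1.94 mA.
V_CE = V_CC − I_C·R_C − I_E·R_E = 16 − 1.92×1.5 − 1.94×0.15 = 12.8 V.
V_CE = 12.8 V > 0.2 V confirms active-region operation.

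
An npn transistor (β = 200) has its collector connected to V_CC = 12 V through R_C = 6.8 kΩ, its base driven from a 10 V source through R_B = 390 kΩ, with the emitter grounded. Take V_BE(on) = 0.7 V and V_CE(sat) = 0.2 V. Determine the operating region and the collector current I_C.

Assume active: I_B = (10 − 0.7)/390 = 0.0238 mA, giving I_C = β·I_B = 4.77 mA.
But then V_CE = 12 − 4.77×6.8 = -20.4 V < V_CE(sat) = 0.2 V — impossible in the active region.
So the transistor is saturated. With V_CE = 0.2 V, I_C = (V_CC − 0.2)/R_C = 11.8/6.8 = 1.74 mA.
Check: β·I_B = 4.77 mA > I_C = 1.74 mA, confirming saturation.

saturation; I_C ≈ 1.7 mA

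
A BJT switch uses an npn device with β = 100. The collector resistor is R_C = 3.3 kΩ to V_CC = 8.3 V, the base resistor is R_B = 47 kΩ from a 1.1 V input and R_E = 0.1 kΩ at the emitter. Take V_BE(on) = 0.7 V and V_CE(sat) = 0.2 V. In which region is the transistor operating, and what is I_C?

Assume active. Base-emitter loop: I_B = (V_BB − V_BE)/(R_B + (β+1)R_E) = (1.1 − 0.7)/(47 + 101×0.1) = 0.00701 mA.
I_C = β·I_B = 100×0.00701 = 0.701 mA.
V_CE = V_CC − I_C·R_C − I_E·R_E = 8.3 − 0.701×3.3 − 0.708×0.1 = 5.92 V > V_CE(sat), so the active-region assumption holds.

active; I_C ≈ 0.7 mA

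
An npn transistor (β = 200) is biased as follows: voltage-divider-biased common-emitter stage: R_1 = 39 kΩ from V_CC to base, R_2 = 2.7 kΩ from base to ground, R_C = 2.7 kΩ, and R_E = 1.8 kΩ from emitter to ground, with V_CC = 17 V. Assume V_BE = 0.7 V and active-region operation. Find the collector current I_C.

I_C ≈ 0.22 mA

Thevenize the base divider: V_Th = V_CC·R_2/(R_1+R_2) = 17×2.7/41.7 = 1.1 V, R_Th = R_1‖R_2 = 2.53 kΩ.
Base-emitter loop: V_Th = I_B·R_Th + V_BE + (β+1)I_B·R_E, so I_B = (1.1 − 0.7) / (2.53 + 201×1.8) = 0.0011 mA.
I_C = β·I_B = 200×0.0011 = 0.22 mA, and I_E = (β+1)I_B = 0.221 mA.
V_CE = V_CC − I_C·R_C − I_E·R_E = 17 − 0.22×2.7 − 0.221×1.8 = 16 V.
V_CE = 16 V > 0.2 V confirms active-region operation.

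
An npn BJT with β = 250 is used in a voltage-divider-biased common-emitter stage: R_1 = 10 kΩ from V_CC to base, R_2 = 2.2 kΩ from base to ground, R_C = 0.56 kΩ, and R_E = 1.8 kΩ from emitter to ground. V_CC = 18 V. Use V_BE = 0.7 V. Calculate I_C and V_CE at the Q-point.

I_C ≈ 1.4 mA, V_CE ≈ 15 V

Thevenize the base divider: V_Th = V_CC·R_2/(R_1+R_2) = 18×2.2/12.2 = 3.25 V, R_Th = R_1‖R_2 = 1.8 kΩ.
Base-emitter loop: V_Th = I_B·R_Th + V_BE + (β+1)I_B·R_E, so I_B = (3.25 − 0.7) / (1.8 + 251×1.8) = 0.00561 mA.
I_C = β·I_B = 250×0.00561 = 1.4 mA, and I_E = (β+1)I_B = 1.41 mA.
V_CE = V_CC − I_C·R_C − I_E·R_E = 18 − 1.4×0.56 − 1.41×1.8 = 14.7 V.
V_CE = 14.7 V > 0.2 V confirms active-region operation.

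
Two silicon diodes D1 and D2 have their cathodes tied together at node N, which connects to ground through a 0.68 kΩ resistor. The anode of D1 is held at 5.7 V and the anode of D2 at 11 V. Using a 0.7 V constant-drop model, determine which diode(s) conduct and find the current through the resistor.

Only D2 conducts; I_R ≈ 15 mA

Assume both conduct. Then node N would need to be at both 5.7−0.7 = 5 V and 11−0.7 = 10.3 V, which is impossible.
Assume only D2 conducts: V_N = 11 − 0.7 = 10.3 V, so I_R = 10.3/0.68 = 15.1 mA.
Check D1: its anode-to-cathode voltage is 5.7 − 10.3 = -4.6 V < 0.7 V, so it is off. The assumption is consistent.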